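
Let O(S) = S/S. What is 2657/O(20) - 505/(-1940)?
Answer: 1031017/388 ≈ 2657.3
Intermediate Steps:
O(S) = 1
2657/O(20) - 505/(-1940) = 2657/1 - 505/(-1940) = 2657*1 - 505*(-1/1940) = 2657 + 101/388 = 1031017/388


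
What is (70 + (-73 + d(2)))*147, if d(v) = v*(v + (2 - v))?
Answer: 147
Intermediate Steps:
d(v) = 2*v (d(v) = v*2 = 2*v)
(70 + (-73 + d(2)))*147 = (70 + (-73 + 2*2))*147 = (70 + (-73 + 4))*147 = (70 - 69)*147 = 1*147 = 147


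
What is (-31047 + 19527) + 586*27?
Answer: 4302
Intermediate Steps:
(-31047 + 19527) + 586*27 = -11520 + 15822 = 4302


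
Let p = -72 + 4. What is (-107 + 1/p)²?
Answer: 52954729/4624 ≈ 11452.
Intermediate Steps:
p = -68
(-107 + 1/p)² = (-107 + 1/(-68))² = (-107 - 1/68)² = (-7277/68)² = 52954729/4624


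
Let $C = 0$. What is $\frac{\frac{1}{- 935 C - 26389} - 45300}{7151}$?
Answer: $- \frac{1195421701}{188707739} \approx -6.3348$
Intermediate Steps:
$\frac{\frac{1}{- 935 C - 26389} - 45300}{7151} = \frac{\frac{1}{\left(-935\right) 0 - 26389} - 45300}{7151} = \left(\frac{1}{0 - 26389} - 45300\right) \frac{1}{7151} = \left(\frac{1}{-26389} - 45300\right) \frac{1}{7151} = \left(- \frac{1}{26389} - 45300\right) \frac{1}{7151} = \left(- \frac{1195421701}{26389}\right) \frac{1}{7151} = - \frac{1195421701}{188707739}$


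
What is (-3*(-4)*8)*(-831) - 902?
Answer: -80678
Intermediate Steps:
(-3*(-4)*8)*(-831) - 902 = (12*8)*(-831) - 902 = 96*(-831) - 902 = -79776 - 902 = -80678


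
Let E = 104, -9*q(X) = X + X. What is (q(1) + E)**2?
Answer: 872356/81 ≈ 10770.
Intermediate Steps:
q(X) = -2*X/9 (q(X) = -(X + X)/9 = -2*X/9)
(q(1) + E)**2 = (-2/9*1 + 104)**2 = (-2/9 + 104)**2 = (934/9)**2 = 872356/81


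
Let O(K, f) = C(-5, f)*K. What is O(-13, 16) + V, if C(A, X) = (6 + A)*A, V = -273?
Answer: -208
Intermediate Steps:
C(A, X) = A*(6 + A)
O(K, f) = -5*K (O(K, f) = (-5*(6 - 5))*K = (-5*1)*K = -5*K)
O(-13, 16) + V = -5*(-13) - 273 = 65 - 273 = -208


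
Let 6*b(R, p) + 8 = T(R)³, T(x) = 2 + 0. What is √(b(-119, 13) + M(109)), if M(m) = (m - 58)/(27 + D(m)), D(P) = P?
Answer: √6/4 ≈ 0.61237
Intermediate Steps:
T(x) = 2
M(m) = (-58 + m)/(27 + m) (M(m) = (m - 58)/(27 + m) = (-58 + m)/(27 + m))
b(R, p) = 0 (b(R, p) = -4/3 + (⅙)*2³ = -4/3 + (⅙)*8 = -4/3 + 4/3 = 0)
√(b(-119, 13) + M(109)) = √(0 + (-58 + 109)/(27 + 109)) = √(0 + 51/136) = √(0 + (1/136)*51) = √(0 + 3/8) = √(3/8) = √6/4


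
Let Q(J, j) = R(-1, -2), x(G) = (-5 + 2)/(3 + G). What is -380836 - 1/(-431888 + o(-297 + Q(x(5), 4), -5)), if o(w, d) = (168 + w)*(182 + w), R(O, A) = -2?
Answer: -158641424995/416561 ≈ -3.8084e+5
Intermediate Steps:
x(G) = -3/(3 + G)
Q(J, j) = -2
-380836 - 1/(-431888 + o(-297 + Q(x(5), 4), -5)) = -380836 - 1/(-431888 + (30576 + (-297 - 2)² + 350*(-297 - 2))) = -380836 - 1/(-431888 + (30576 + (-299)² + 350*(-299))) = -380836 - 1/(-431888 + (30576 + 89401 - 104650)) = -380836 - 1/(-431888 + 15327) = -380836 - 1/(-416561) = -380836 - 1*(-1/416561) = -380836 + 1/416561 = -158641424995/416561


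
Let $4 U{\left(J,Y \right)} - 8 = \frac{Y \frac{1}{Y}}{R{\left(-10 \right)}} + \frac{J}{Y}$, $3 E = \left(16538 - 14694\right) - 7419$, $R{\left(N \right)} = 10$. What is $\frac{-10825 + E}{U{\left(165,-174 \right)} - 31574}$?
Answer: $\frac{22069000}{54935649} \approx 0.40172$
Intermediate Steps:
$E = - \frac{5575}{3}$ ($E = \frac{\left(16538 - 14694\right) - 7419}{3} = \frac{1844 - 7419}{3} = \frac{1}{3} \left(-5575\right) = - \frac{5575}{3} \approx -1858.3$)
$U{\left(J,Y \right)} = \frac{81}{40} + \frac{J}{4 Y}$ ($U{\left(J,Y \right)} = 2 + \frac{\frac{Y \frac{1}{Y}}{10} + \frac{J}{Y}}{4} = 2 + \frac{1 \cdot \frac{1}{10} + \frac{J}{Y}}{4} = 2 + \frac{\frac{1}{10} + \frac{J}{Y}}{4} = 2 + \left(\frac{1}{40} + \frac{J}{4 Y}\right) = \frac{81}{40} + \frac{J}{4 Y}$)
$\frac{-10825 + E}{U{\left(165,-174 \right)} - 31574} = \frac{-10825 - \frac{5575}{3}}{\left(\frac{81}{40} + \frac{1}{4} \cdot 165 \frac{1}{-174}\right) - 31574} = - \frac{38050}{3 \left(\left(\frac{81}{40} + \frac{1}{4} \cdot 165 \left(- \frac{1}{174}\right)\right) - 31574\right)} = - \frac{38050}{3 \left(\left(\frac{81}{40} - \frac{55}{232}\right) - 31574\right)} = - \frac{38050}{3 \left(\frac{1037}{580} - 31574\right)} = - \frac{38050}{3 \left(- \frac{18311883}{580}\right)} = \left(- \frac{38050}{3}\right) \left(- \frac{580}{18311883}\right) = \frac{22069000}{54935649}$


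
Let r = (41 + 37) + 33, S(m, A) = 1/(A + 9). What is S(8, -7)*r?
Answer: 111/2 ≈ 55.500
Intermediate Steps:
S(m, A) = 1/(9 + A)
r = 111 (r = 78 + 33 = 111)
S(8, -7)*r = 111/(9 - 7) = 111/2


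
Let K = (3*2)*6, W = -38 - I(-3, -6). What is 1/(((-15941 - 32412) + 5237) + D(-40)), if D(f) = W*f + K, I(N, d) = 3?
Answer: -1/41440 ≈ -2.4131e-5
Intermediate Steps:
W = -41 (W = -38 - 1*3 = -38 - 3 = -41)
K = 36 (K = 6*6 = 36)
D(f) = 36 - 41*f (D(f) = -41*f + 36 = 36 - 41*f)
1/(((-15941 - 32412) + 5237) + D(-40)) = 1/(((-15941 - 32412) + 5237) + (36 - 41*(-40))) = 1/((-48353 + 5237) + (36 + 1640)) = 1/(-43116 + 1676) = 1/(-41440) = -1/41440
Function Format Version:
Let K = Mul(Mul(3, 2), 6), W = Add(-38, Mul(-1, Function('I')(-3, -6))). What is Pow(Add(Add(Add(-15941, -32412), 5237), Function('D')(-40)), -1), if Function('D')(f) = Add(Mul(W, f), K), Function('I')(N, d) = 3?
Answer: Rational(-1, 41440) ≈ -2.4131e-5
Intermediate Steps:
W = -41 (W = Add(-38, Mul(-1, 3)) = Add(-38, -3) = -41)
K = 36 (K = Mul(6, 6) = 36)
Function('D')(f) = Add(36, Mul(-41, f)) (Function('D')(f) = Add(Mul(-41, f), 36) = Add(36, Mul(-41, f)))
Pow(Add(Add(Add(-15941, -32412), 5237), Function('D')(-40)), -1) = Pow(Add(Add(Add(-15941, -32412), 5237), Add(36, Mul(-41, -40))), -1) = Pow(Add(Add(-48353, 5237), Add(36, 1640)), -1) = Pow(Add(-43116, 1676), -1) = Pow(-41440, -1) = Rational(-1, 41440)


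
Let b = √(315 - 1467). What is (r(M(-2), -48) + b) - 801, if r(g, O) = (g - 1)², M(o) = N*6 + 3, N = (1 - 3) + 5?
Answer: -401 + 24*I*√2 ≈ -401.0 + 33.941*I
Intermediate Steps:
N = 3 (N = -2 + 5 = 3)
M(o) = 21 (M(o) = 3*6 + 3 = 18 + 3 = 21)
r(g, O) = (-1 + g)²
b = 24*I*√2 (b = √(-1152) = 24*I*√2 ≈ 33.941*I)
(r(M(-2), -48) + b) - 801 = ((-1 + 21)² + 24*I*√2) - 801 = (20² + 24*I*√2) - 801 = (400 + 24*I*√2) - 801 = -401 + 24*I*√2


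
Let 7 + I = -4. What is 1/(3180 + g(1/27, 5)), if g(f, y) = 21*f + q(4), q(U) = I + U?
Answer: 9/28564 ≈ 0.00031508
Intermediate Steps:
I = -11 (I = -7 - 4 = -11)
q(U) = -11 + U
g(f, y) = -7 + 21*f (g(f, y) = 21*f + (-11 + 4) = 21*f - 7 = -7 + 21*f)
1/(3180 + g(1/27, 5)) = 1/(3180 + (-7 + 21/27)) = 1/(3180 + (-7 + 21*(1/27))) = 1/(3180 + (-7 + 7/9)) = 1/(3180 - 56/9) = 1/(28564/9) = 9/28564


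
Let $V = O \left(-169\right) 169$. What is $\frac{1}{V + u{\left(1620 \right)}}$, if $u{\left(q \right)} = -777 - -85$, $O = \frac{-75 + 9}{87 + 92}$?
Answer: $\frac{179}{1761158} \approx 0.00010164$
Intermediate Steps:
$O = - \frac{66}{179} \approx -0.36872$
$u{\left(q \right)} = -692$ ($u{\left(q \right)} = -777 + 85 = -692$)
$V = \frac{1885026}{179}$ ($V = \left(- \frac{66}{179}\right) \left(-169\right) 169 = \frac{11154}{179} \cdot 169 = \frac{1885026}{179} \approx 10531.0$)
$\frac{1}{V + u{\left(1620 \right)}} = \frac{1}{\frac{1885026}{179} - 692} = \frac{1}{\frac{1761158}{179}} = \frac{179}{1761158}$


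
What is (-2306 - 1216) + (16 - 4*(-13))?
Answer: -3454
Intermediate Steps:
(-2306 - 1216) + (16 - 4*(-13)) = -3522 + (16 + 52) = -3522 + 68 = -3454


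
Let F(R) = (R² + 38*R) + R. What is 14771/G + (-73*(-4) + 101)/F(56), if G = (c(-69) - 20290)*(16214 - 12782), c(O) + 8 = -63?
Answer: 1711490401/23234751540 ≈ 0.073661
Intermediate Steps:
F(R) = R² + 39*R
c(O) = -71 (c(O) = -8 - 63 = -71)
G = -69878952 (G = (-71 - 20290)*(16214 - 12782) = -20361*3432 = -69878952)
14771/G + (-73*(-4) + 101)/F(56) = 14771/(-69878952) + (-73*(-4) + 101)/((56*(39 + 56))) = 14771*(-1/69878952) + (292 + 101)/((56*95)) = -14771/69878952 + 393/5320 = 1711490401/23234751540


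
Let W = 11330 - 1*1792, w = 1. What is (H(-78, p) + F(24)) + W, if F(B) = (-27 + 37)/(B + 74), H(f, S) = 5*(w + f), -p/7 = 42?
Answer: 448502/49 ≈ 9153.1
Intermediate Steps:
p = -294 (p = -7*42 = -294)
H(f, S) = 5 + 5*f (H(f, S) = 5*(1 + f) = 5 + 5*f)
F(B) = 10/(74 + B)
W = 9538 (W = 11330 - 1792 = 9538)
(H(-78, p) + F(24)) + W = ((5 + 5*(-78)) + 10/(74 + 24)) + 9538 = ((5 - 390) + 10/98) + 9538 = (-385 + 10*(1/98)) + 9538 = (-385 + 5/49) + 9538 = -18860/49 + 9538 = 448502/49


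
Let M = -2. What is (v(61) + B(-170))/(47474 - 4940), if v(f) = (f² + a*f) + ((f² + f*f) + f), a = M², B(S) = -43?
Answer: 11425/42534 ≈ 0.26861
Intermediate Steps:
a = 4 (a = (-2)² = 4)
v(f) = 3*f² + 5*f (v(f) = (f² + 4*f) + ((f² + f*f) + f) = (f² + 4*f) + ((f² + f²) + f) = (f² + 4*f) + (2*f² + f) = (f² + 4*f) + (f + 2*f²) = 3*f² + 5*f)
(v(61) + B(-170))/(47474 - 4940) = (61*(5 + 3*61) - 43)/(47474 - 4940) = (61*(5 + 183) - 43)/42534 = (61*188 - 43)*(1/42534) = (11468 - 43)*(1/42534) = 11425*(1/42534) = 11425/42534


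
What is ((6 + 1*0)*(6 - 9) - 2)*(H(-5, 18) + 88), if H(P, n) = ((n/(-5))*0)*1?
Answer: -1760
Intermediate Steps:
H(P, n) = 0 (H(P, n) = ((n*(-⅕))*0)*1 = (-n/5*0)*1 = 0*1 = 0)
((6 + 1*0)*(6 - 9) - 2)*(H(-5, 18) + 88) = ((6 + 1*0)*(6 - 9) - 2)*(0 + 88) = ((6 + 0)*(-3) - 2)*88 = (6*(-3) - 2)*88 = (-18 - 2)*88 = -20*88 = -1760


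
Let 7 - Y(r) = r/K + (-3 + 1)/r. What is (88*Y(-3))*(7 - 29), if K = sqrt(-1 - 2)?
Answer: -36784/3 + 1936*I*sqrt(3) ≈ -12261.0 + 3353.3*I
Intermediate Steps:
K = I*sqrt(3) (K = sqrt(-3) = I*sqrt(3) ≈ 1.732*I)
Y(r) = 7 + 2/r + I*r*sqrt(3)/3 (Y(r) = 7 - (r/((I*sqrt(3))) + (-3 + 1)/r) = 7 - (r*(-I*sqrt(3)/3) - 2/r) = 7 - (-I*r*sqrt(3)/3 - 2/r) = 7 - (-2/r - I*r*sqrt(3)/3) = 7 + (2/r + I*r*sqrt(3)/3) = 7 + 2/r + I*r*sqrt(3)/3)
(88*Y(-3))*(7 - 29) = (88*(7 + 2/(-3) + (1/3)*I*(-3)*sqrt(3)))*(7 - 29) = (88*(7 + 2*(-1/3) - I*sqrt(3)))*(-22) = (88*(7 - 2/3 - I*sqrt(3)))*(-22) = (88*(19/3 - I*sqrt(3)))*(-22) = (1672/3 - 88*I*sqrt(3))*(-22) = -36784/3 + 1936*I*sqrt(3)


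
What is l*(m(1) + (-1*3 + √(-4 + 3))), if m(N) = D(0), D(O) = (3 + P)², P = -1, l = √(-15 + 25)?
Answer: √10*(1 + I) ≈ 3.1623 + 3.1623*I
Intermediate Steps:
l = √10 ≈ 3.1623
D(O) = 4 (D(O) = (3 - 1)² = 2² = 4)
m(N) = 4
l*(m(1) + (-1*3 + √(-4 + 3))) = √10*(4 + (-1*3 + √(-4 + 3))) = √10*(4 + (-3 + √(-1))) = √10*(4 + (-3 + I)) = √10*(1 + I)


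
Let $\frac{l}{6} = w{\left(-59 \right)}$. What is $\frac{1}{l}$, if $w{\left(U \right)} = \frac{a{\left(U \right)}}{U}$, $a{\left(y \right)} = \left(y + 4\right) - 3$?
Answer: $\frac{59}{348} \approx 0.16954$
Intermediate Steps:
$a{\left(y \right)} = 1 + y$ ($a{\left(y \right)} = \left(4 + y\right) - 3 = 1 + y$)
$w{\left(U \right)} = \frac{1 + U}{U}$
$l = \frac{348}{59}$ ($l = 6 \frac{1 - 59}{-59} = 6 \left(\left(- \frac{1}{59}\right) \left(-58\right)\right) = 6 \cdot \frac{58}{59} = \frac{348}{59} \approx 5.8983$)
$\frac{1}{l} = \frac{1}{\frac{348}{59}} = \frac{59}{348}$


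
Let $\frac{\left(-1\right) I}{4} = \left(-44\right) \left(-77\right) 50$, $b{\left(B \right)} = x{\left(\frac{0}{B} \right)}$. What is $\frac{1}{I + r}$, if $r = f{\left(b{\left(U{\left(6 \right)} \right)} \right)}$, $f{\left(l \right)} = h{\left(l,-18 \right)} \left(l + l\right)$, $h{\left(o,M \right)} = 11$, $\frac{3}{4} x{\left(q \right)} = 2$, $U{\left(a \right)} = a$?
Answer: $- \frac{3}{2032624} \approx -1.4759 \cdot 10^{-6}$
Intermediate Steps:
$x{\left(q \right)} = \frac{8}{3}$ ($x{\left(q \right)} = \frac{4}{3} \cdot 2 = \frac{8}{3}$)
$b{\left(B \right)} = \frac{8}{3}$
$f{\left(l \right)} = 22 l$ ($f{\left(l \right)} = 11 \left(l + l\right) = 11 \cdot 2 l = 22 l$)
$I = -677600$ ($I = - 4 \left(-44\right) \left(-77\right) 50 = - 4 \cdot 3388 \cdot 50 = \left(-4\right) 169400 = -677600$)
$r = \frac{176}{3}$ ($r = 22 \cdot \frac{8}{3} = \frac{176}{3} \approx 58.667$)
$\frac{1}{I + r} = \frac{1}{-677600 + \frac{176}{3}} = \frac{1}{- \frac{2032624}{3}} = - \frac{3}{2032624}$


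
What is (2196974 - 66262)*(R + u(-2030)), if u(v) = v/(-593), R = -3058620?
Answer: -3864599408756560/593 ≈ -6.5170e+12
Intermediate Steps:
u(v) = -v/593 (u(v) = v*(-1/593) = -v/593)
(2196974 - 66262)*(R + u(-2030)) = (2196974 - 66262)*(-3058620 - 1/593*(-2030)) = 2130712*(-3058620 + 2030/593) = 2130712*(-1813759630/593) = -3864599408756560/593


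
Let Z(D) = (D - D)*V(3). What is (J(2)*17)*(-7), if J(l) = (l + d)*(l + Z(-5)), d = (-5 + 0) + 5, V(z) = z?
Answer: -476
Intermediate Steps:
Z(D) = 0 (Z(D) = (D - D)*3 = 0*3 = 0)
d = 0 (d = -5 + 5 = 0)
J(l) = l² (J(l) = (l + 0)*(l + 0) = l*l = l²)
(J(2)*17)*(-7) = (2²*17)*(-7) = (4*17)*(-7) = 68*(-7) = -476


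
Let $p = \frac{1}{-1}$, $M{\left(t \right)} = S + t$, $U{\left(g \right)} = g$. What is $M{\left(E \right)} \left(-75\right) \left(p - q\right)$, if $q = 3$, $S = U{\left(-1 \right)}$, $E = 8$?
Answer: $2100$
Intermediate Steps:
$S = -1$
$M{\left(t \right)} = -1 + t$
$p = -1$
$M{\left(E \right)} \left(-75\right) \left(p - q\right) = \left(-1 + 8\right) \left(-75\right) \left(-1 - 3\right) = 7 \left(-75\right) \left(-1 - 3\right) = \left(-525\right) \left(-4\right) = 2100$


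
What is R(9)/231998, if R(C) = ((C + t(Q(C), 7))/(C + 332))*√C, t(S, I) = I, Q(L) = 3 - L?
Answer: 24/39555659 ≈ 6.0674e-7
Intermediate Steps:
R(C) = √C*(7 + C)/(332 + C) (R(C) = ((C + 7)/(C + 332))*√C = ((7 + C)/(332 + C))*√C = √C*(7 + C)/(332 + C))
R(9)/231998 = (√9*(7 + 9)/(332 + 9))/231998 = (3*16/341)*(1/231998) = (3*(1/341)*16)*(1/231998) = (48/341)*(1/231998) = 24/39555659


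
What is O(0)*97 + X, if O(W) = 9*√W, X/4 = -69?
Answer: -276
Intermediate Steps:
X = -276 (X = 4*(-69) = -276)
O(0)*97 + X = (9*√0)*97 - 276 = (9*0)*97 - 276 = 0*97 - 276 = 0 - 276 = -276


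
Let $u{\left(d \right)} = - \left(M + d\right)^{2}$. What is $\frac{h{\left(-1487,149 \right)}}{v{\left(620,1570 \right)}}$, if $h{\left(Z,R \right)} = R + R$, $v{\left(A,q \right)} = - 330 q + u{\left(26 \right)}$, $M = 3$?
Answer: $- \frac{298}{518941} \approx -0.00057425$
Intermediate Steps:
$u{\left(d \right)} = - \left(3 + d\right)^{2}$
$v{\left(A,q \right)} = -841 - 330 q$ ($v{\left(A,q \right)} = - 330 q - \left(3 + 26\right)^{2} = - 330 q - 29^{2} = - 330 q - 841 = -841 - 330 q$)
$h{\left(Z,R \right)} = 2 R$
$\frac{h{\left(-1487,149 \right)}}{v{\left(620,1570 \right)}} = \frac{2 \cdot 149}{-841 - 518100} = \frac{298}{-841 - 518100} = \frac{298}{-518941} = 298 \left(- \frac{1}{518941}\right) = - \frac{298}{518941}$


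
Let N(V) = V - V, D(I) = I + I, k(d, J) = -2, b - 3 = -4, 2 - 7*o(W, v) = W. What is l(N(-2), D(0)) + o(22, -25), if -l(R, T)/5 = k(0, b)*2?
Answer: 120/7 ≈ 17.143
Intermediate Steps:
o(W, v) = 2/7 - W/7
b = -1 (b = 3 - 4 = -1)
D(I) = 2*I
N(V) = 0
l(R, T) = 20 (l(R, T) = -(-10)*2 = -5*(-4) = 20)
l(N(-2), D(0)) + o(22, -25) = 20 + (2/7 - ⅐*22) = 20 + (2/7 - 22/7) = 20 - 20/7 = 120/7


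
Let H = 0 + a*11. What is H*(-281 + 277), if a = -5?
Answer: 220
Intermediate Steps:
H = -55 (H = 0 - 5*11 = 0 - 55 = -55)
H*(-281 + 277) = -55*(-281 + 277) = -55*(-4) = 220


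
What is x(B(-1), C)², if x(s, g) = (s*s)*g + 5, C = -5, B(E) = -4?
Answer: 5625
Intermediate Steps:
x(s, g) = 5 + g*s² (x(s, g) = s²*g + 5 = g*s² + 5 = 5 + g*s²)
x(B(-1), C)² = (5 - 5*(-4)²)² = (5 - 5*16)² = (5 - 80)² = (-75)² = 5625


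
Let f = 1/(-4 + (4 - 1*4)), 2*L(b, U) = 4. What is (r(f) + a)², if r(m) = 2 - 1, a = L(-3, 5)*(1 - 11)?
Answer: 361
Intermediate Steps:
L(b, U) = 2 (L(b, U) = (½)*4 = 2)
f = -¼ (f = 1/(-4 + (4 - 4)) = 1/(-4 + 0) = 1/(-4) = -¼ ≈ -0.25000)
a = -20 (a = 2*(1 - 11) = 2*(-10) = -20)
r(m) = 1
(r(f) + a)² = (1 - 20)² = (-19)² = 361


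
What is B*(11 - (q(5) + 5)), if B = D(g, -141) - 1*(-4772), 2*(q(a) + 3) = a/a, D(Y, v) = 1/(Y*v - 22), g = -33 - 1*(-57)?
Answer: 276308327/6812 ≈ 40562.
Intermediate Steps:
g = 24 (g = -33 + 57 = 24)
D(Y, v) = 1/(-22 + Y*v)
q(a) = -5/2 (q(a) = -3 + (a/a)/2 = -3 + (½)*1 = -3 + ½ = -5/2)
B = 16253431/3406 (B = 1/(-22 + 24*(-141)) - 1*(-4772) = 1/(-22 - 3384) + 4772 = 1/(-3406) + 4772 = -1/3406 + 4772 = 16253431/3406 ≈ 4772.0)
B*(11 - (q(5) + 5)) = 16253431*(11 - (-5/2 + 5))/3406 = 16253431*(11 - 1*5/2)/3406 = 16253431*(11 - 5/2)/3406 = (16253431/3406)*(17/2) = 276308327/6812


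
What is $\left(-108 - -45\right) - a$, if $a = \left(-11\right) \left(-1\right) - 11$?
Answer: $-63$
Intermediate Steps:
$a = 0$ ($a = 11 - 11 = 0$)
$\left(-108 - -45\right) - a = \left(-108 - -45\right) - 0 = \left(-108 + 45\right) + 0 = -63 + 0 = -63$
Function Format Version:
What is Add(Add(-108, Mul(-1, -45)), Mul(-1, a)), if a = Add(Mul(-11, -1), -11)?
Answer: -63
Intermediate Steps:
a = 0 (a = Add(11, -11) = 0)
Add(Add(-108, Mul(-1, -45)), Mul(-1, a)) = Add(Add(-108, Mul(-1, -45)), Mul(-1, 0)) = Add(Add(-108, 45), 0) = Add(-63, 0) = -63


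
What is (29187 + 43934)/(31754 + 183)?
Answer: 73121/31937 ≈ 2.2895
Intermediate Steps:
(29187 + 43934)/(31754 + 183) = 73121/31937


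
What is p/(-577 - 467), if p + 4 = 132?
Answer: -32/261 ≈ -0.12261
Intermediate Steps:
p = 128 (p = -4 + 132 = 128)
p/(-577 - 467) = 128/(-577 - 467) = 128/(-1044) = -1/1044*128 = -32/261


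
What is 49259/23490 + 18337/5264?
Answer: 345017753/61825680 ≈ 5.5805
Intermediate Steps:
49259/23490 + 18337/5264 = 345017753/61825680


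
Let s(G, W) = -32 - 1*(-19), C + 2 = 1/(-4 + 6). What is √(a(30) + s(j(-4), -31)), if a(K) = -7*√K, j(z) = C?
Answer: √(-13 - 7*√30) ≈ 7.1652*I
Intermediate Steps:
C = -3/2 (C = -2 + 1/(-4 + 6) = -2 + 1/2 = -2 + ½ = -3/2 ≈ -1.5000)
j(z) = -3/2
s(G, W) = -13 (s(G, W) = -32 + 19 = -13)
√(a(30) + s(j(-4), -31)) = √(-7*√30 - 13) = √(-13 - 7*√30)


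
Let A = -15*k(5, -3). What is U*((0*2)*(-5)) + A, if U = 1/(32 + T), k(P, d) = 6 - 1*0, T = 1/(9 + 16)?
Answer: -90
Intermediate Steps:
T = 1/25 ≈ 0.040000
k(P, d) = 6 (k(P, d) = 6 + 0 = 6)
A = -90 (A = -15*6 = -90)
U = 25/801 (U = 1/(32 + 1/25) = 1/(801/25) = 25/801 ≈ 0.031211)
U*((0*2)*(-5)) + A = 25*((0*2)*(-5))/801 - 90 = 25*(0*(-5))/801 - 90 = (25/801)*0 - 90 = 0 - 90 = -90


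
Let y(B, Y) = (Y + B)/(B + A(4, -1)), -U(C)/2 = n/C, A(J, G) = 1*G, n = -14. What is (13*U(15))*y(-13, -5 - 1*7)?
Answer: 130/3 ≈ 43.333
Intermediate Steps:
A(J, G) = G
U(C) = 28/C (U(C) = -(-28)/C = 28/C)
y(B, Y) = (B + Y)/(-1 + B) (y(B, Y) = (Y + B)/(B - 1) = (B + Y)/(-1 + B))
(13*U(15))*y(-13, -5 - 1*7) = (13*(28/15))*((-13 + (-5 - 1*7))/(-1 - 13)) = (13*(28*(1/15)))*((-13 + (-5 - 7))/(-14)) = (13*(28/15))*(-(-13 - 12)/14) = 364*(-1/14*(-25))/15 = (364/15)*(25/14) = 130/3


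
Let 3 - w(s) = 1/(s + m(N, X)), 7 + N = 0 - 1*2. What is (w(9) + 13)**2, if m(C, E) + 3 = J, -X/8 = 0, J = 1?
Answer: 12321/49 ≈ 251.45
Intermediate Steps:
N = -9 (N = -7 + (0 - 1*2) = -7 + (0 - 2) = -7 - 2 = -9)
X = 0 (X = -8*0 = 0)
m(C, E) = -2 (m(C, E) = -3 + 1 = -2)
w(s) = 3 - 1/(-2 + s) (w(s) = 3 - 1/(s - 2) = 3 - 1/(-2 + s))
(w(9) + 13)**2 = ((-7 + 3*9)/(-2 + 9) + 13)**2 = ((-7 + 27)/7 + 13)**2 = ((1/7)*20 + 13)**2 = (20/7 + 13)**2 = (111/7)**2 = 12321/49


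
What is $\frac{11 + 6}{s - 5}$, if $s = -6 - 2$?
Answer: $- \frac{17}{13} \approx -1.3077$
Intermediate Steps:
$s = -8$ ($s = -6 - 2 = -8$)
$\frac{11 + 6}{s - 5} = \frac{11 + 6}{-8 - 5} = \frac{17}{-13} = 17 \left(- \frac{1}{13}\right) = - \frac{17}{13}$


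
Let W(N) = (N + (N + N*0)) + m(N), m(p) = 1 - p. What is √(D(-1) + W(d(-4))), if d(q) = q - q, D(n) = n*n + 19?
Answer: √21 ≈ 4.5826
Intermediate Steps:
D(n) = 19 + n² (D(n) = n² + 19 = 19 + n²)
d(q) = 0
W(N) = 1 + N (W(N) = (N + (N + N*0)) + (1 - N) = (N + (N + 0)) + (1 - N) = (N + N) + (1 - N) = 2*N + (1 - N) = 1 + N)
√(D(-1) + W(d(-4))) = √((19 + (-1)²) + (1 + 0)) = √((19 + 1) + 1) = √(20 + 1) = √21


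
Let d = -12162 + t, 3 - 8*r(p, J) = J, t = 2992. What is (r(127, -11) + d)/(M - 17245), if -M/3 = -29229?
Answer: -36673/281768 ≈ -0.13015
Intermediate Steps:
M = 87687 (M = -3*(-29229) = 87687)
r(p, J) = 3/8 - J/8
d = -9170 (d = -12162 + 2992 = -9170)
(r(127, -11) + d)/(M - 17245) = ((3/8 - ⅛*(-11)) - 9170)/(87687 - 17245) = ((3/8 + 11/8) - 9170)/70442 = (7/4 - 9170)*(1/70442) = -36673/4*1/70442 = -36673/281768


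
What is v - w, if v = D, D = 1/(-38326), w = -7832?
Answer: 300169231/38326 ≈ 7832.0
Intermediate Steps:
D = -1/38326 ≈ -2.6092e-5
v = -1/38326 ≈ -2.6092e-5
v - w = -1/38326 - 1*(-7832) = -1/38326 + 7832 = 300169231/38326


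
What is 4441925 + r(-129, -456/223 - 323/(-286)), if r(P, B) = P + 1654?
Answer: 4443450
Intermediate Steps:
r(P, B) = 1654 + P
4441925 + r(-129, -456/223 - 323/(-286)) = 4441925 + (1654 - 129) = 4441925 + 1525 = 4443450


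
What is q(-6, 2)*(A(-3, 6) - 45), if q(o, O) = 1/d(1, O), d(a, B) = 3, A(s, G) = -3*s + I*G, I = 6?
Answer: 0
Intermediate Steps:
A(s, G) = -3*s + 6*G
q(o, O) = ⅓ (q(o, O) = 1/3 = ⅓)
q(-6, 2)*(A(-3, 6) - 45) = ((-3*(-3) + 6*6) - 45)/3 = ((9 + 36) - 45)/3 = (45 - 45)/3 = (⅓)*0 = 0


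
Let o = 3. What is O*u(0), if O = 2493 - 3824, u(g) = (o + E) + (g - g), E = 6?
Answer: -11979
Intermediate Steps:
u(g) = 9 (u(g) = (3 + 6) + (g - g) = 9 + 0 = 9)
O = -1331
O*u(0) = -1331*9 = -11979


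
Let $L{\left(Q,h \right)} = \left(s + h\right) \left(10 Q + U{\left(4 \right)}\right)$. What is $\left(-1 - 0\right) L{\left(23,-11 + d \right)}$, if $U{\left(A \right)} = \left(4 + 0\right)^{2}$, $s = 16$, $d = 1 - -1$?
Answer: $-1722$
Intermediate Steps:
$d = 2$ ($d = 1 + 1 = 2$)
$U{\left(A \right)} = 16$ ($U{\left(A \right)} = 4^{2} = 16$)
$L{\left(Q,h \right)} = \left(16 + h\right) \left(16 + 10 Q\right)$ ($L{\left(Q,h \right)} = \left(16 + h\right) \left(10 Q + 16\right) = \left(16 + h\right) \left(16 + 10 Q\right)$)
$\left(-1 - 0\right) L{\left(23,-11 + d \right)} = \left(-1 - 0\right) \left(256 + 16 \left(-11 + 2\right) + 160 \cdot 23 + 10 \cdot 23 \left(-11 + 2\right)\right) = \left(-1 + 0\right) \left(256 + 16 \left(-9\right) + 3680 + 10 \cdot 23 \left(-9\right)\right) = - (256 - 144 + 3680 - 2070) = \left(-1\right) 1722 = -1722$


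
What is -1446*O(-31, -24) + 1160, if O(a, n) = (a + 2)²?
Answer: -1214926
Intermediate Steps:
O(a, n) = (2 + a)²
-1446*O(-31, -24) + 1160 = -1446*(2 - 31)² + 1160 = -1446*(-29)² + 1160 = -1446*841 + 1160 = -1216086 + 1160 = -1214926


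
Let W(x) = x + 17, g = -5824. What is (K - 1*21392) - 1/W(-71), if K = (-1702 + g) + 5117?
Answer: -1285253/54 ≈ -23801.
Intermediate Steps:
W(x) = 17 + x
K = -2409 (K = (-1702 - 5824) + 5117 = -7526 + 5117 = -2409)
(K - 1*21392) - 1/W(-71) = (-2409 - 1*21392) - 1/(17 - 71) = (-2409 - 21392) - 1/(-54) = -23801 - 1*(-1/54) = -23801 + 1/54 = -1285253/54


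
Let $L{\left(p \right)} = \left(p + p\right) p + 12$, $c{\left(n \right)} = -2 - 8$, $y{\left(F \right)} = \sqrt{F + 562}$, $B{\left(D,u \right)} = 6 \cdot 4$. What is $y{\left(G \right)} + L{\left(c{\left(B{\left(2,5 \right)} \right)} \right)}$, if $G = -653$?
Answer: $212 + i \sqrt{91} \approx 212.0 + 9.5394 i$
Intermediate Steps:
$B{\left(D,u \right)} = 24$
$y{\left(F \right)} = \sqrt{562 + F}$
$c{\left(n \right)} = -10$ ($c{\left(n \right)} = -2 - 8 = -10$)
$L{\left(p \right)} = 12 + 2 p^{2}$ ($L{\left(p \right)} = 2 p p + 12 = 2 p^{2} + 12 = 12 + 2 p^{2}$)
$y{\left(G \right)} + L{\left(c{\left(B{\left(2,5 \right)} \right)} \right)} = \sqrt{562 - 653} + \left(12 + 2 \left(-10\right)^{2}\right) = \sqrt{-91} + \left(12 + 2 \cdot 100\right) = i \sqrt{91} + \left(12 + 200\right) = i \sqrt{91} + 212 = 212 + i \sqrt{91}$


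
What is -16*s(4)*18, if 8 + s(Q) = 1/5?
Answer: 11232/5 ≈ 2246.4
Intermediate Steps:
s(Q) = -39/5 (s(Q) = -8 + 1/5 = -8 + ⅕ = -39/5)
-16*s(4)*18 = -16*(-39/5)*18 = (624/5)*18 = 11232/5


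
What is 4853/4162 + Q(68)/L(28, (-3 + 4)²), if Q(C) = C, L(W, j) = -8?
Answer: -15262/2081 ≈ -7.3340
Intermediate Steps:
4853/4162 + Q(68)/L(28, (-3 + 4)²) = 4853/4162 + 68/(-8) = 4853*(1/4162) + 68*(-⅛) = 4853/4162 - 17/2 = -15262/2081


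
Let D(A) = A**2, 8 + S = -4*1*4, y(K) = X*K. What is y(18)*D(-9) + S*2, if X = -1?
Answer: -1506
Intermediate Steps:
y(K) = -K
S = -24 (S = -8 - 4*1*4 = -8 - 4*4 = -8 - 16 = -24)
y(18)*D(-9) + S*2 = -1*18*(-9)**2 - 24*2 = -18*81 - 48 = -1458 - 48 = -1506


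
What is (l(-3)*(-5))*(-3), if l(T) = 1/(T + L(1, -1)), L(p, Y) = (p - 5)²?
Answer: 15/13 ≈ 1.1538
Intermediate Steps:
L(p, Y) = (-5 + p)²
l(T) = 1/(16 + T) (l(T) = 1/(T + (-5 + 1)²) = 1/(T + (-4)²) = 1/(T + 16) = 1/(16 + T))
(l(-3)*(-5))*(-3) = (-5/(16 - 3))*(-3) = (-5/13)*(-3) = ((1/13)*(-5))*(-3) = -5/13*(-3) = 15/13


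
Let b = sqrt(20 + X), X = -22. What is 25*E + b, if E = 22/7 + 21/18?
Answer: 4525/42 + I*sqrt(2) ≈ 107.74 + 1.4142*I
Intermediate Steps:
b = I*sqrt(2) (b = sqrt(20 - 22) = sqrt(-2) = I*sqrt(2) ≈ 1.4142*I)
E = 181/42 (E = 22*(1/7) + 21*(1/18) = 22/7 + 7/6 = 181/42 ≈ 4.3095)
25*E + b = 25*(181/42) + I*sqrt(2) = 4525/42 + I*sqrt(2)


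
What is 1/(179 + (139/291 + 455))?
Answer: 291/184633 ≈ 0.0015761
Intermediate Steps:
1/(179 + (139/291 + 455)) = 1/(179 + 132544/291) = 1/(184633/291) = 291/184633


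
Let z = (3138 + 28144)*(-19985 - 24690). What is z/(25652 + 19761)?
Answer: -1397523350/45413 ≈ -30774.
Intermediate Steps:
z = -1397523350 (z = 31282*(-44675) = -1397523350)
z/(25652 + 19761) = -1397523350/(25652 + 19761) = -1397523350/45413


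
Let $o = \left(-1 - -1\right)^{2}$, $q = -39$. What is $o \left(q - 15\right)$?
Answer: $0$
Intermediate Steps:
$o = 0$ ($o = \left(-1 + 1\right)^{2} = 0^{2} = 0$)
$o \left(q - 15\right) = 0 \left(-39 - 15\right) = 0 \left(-54\right) = 0$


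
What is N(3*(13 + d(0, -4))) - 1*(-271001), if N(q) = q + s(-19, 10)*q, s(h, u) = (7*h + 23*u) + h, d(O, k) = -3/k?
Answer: 1097039/4 ≈ 2.7426e+5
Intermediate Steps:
s(h, u) = 8*h + 23*u
N(q) = 79*q (N(q) = q + (8*(-19) + 23*10)*q = q + (-152 + 230)*q = q + 78*q = 79*q)
N(3*(13 + d(0, -4))) - 1*(-271001) = 79*(3*(13 - 3/(-4))) - 1*(-271001) = 79*(3*(13 - 3*(-¼))) + 271001 = 79*(3*(13 + ¾)) + 271001 = 79*(3*(55/4)) + 271001 = 79*(165/4) + 271001 = 13035/4 + 271001 = 1097039/4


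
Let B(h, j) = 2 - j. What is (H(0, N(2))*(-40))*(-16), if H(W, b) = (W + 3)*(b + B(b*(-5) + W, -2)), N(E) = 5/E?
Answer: 12480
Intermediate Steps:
H(W, b) = (3 + W)*(4 + b) (H(W, b) = (W + 3)*(b + (2 - 1*(-2))) = (3 + W)*(b + (2 + 2)) = (3 + W)*(b + 4) = (3 + W)*(4 + b))
(H(0, N(2))*(-40))*(-16) = ((12 + 3*(5/2) + 4*0 + 0*(5/2))*(-40))*(-16) = ((12 + 3*(5*(½)) + 0 + 0*(5*(½)))*(-40))*(-16) = ((12 + 3*(5/2) + 0 + 0*(5/2))*(-40))*(-16) = ((12 + 15/2 + 0 + 0)*(-40))*(-16) = ((39/2)*(-40))*(-16) = -780*(-16) = 12480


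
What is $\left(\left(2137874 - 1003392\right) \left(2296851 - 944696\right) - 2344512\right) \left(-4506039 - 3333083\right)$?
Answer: $-12025159561314154156$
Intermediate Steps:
$\left(\left(2137874 - 1003392\right) \left(2296851 - 944696\right) - 2344512\right) \left(-4506039 - 3333083\right) = \left(1134482 \cdot 1352155 - 2344512\right) \left(-7839122\right) = \left(1533995508710 - 2344512\right) \left(-7839122\right) = 1533993164198 \left(-7839122\right) = -12025159561314154156$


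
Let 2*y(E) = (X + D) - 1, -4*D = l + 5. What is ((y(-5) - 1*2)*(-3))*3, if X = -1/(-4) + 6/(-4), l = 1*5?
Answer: 315/8 ≈ 39.375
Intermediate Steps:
l = 5
X = -5/4 (X = -1*(-¼) + 6*(-¼) = ¼ - 3/2 = -5/4 ≈ -1.2500)
D = -5/2 (D = -(5 + 5)/4 = -¼*10 = -5/2 ≈ -2.5000)
y(E) = -19/8 (y(E) = ((-5/4 - 5/2) - 1)/2 = (-15/4 - 1)/2 = (½)*(-19/4) = -19/8)
((y(-5) - 1*2)*(-3))*3 = ((-19/8 - 1*2)*(-3))*3 = ((-19/8 - 2)*(-3))*3 = -35/8*(-3)*3 = (105/8)*3 = 315/8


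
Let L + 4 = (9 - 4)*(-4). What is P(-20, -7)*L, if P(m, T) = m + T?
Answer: 648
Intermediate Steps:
P(m, T) = T + m
L = -24 (L = -4 + (9 - 4)*(-4) = -4 + 5*(-4) = -4 - 20 = -24)
P(-20, -7)*L = (-7 - 20)*(-24) = -27*(-24) = 648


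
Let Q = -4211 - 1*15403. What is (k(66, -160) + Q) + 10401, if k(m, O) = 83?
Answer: -9130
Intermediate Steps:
Q = -19614 (Q = -4211 - 15403 = -19614)
(k(66, -160) + Q) + 10401 = (83 - 19614) + 10401 = -19531 + 10401 = -9130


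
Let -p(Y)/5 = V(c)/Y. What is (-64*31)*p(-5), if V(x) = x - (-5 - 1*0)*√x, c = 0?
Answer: 0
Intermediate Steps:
V(x) = x + 5*√x (V(x) = x - (-5 + 0)*√x = x - (-5)*√x = x + 5*√x)
p(Y) = 0 (p(Y) = -5*(0 + 5*√0)/Y = -5*(0 + 5*0)/Y = -5*(0 + 0)/Y = -0/Y = -5*0 = 0)
(-64*31)*p(-5) = -64*31*0 = -1984*0 = 0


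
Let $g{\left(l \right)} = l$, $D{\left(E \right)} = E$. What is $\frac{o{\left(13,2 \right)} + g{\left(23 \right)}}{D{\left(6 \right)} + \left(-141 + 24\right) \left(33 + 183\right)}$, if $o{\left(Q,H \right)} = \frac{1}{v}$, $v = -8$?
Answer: $- \frac{61}{67376} \approx -0.00090537$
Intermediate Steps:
$o{\left(Q,H \right)} = - \frac{1}{8}$ ($o{\left(Q,H \right)} = \frac{1}{-8} = - \frac{1}{8}$)
$\frac{o{\left(13,2 \right)} + g{\left(23 \right)}}{D{\left(6 \right)} + \left(-141 + 24\right) \left(33 + 183\right)} = \frac{- \frac{1}{8} + 23}{6 + \left(-141 + 24\right) \left(33 + 183\right)} = \frac{1}{6 - 25272} \cdot \frac{183}{8} = \frac{1}{-25266} \cdot \frac{183}{8} = \left(- \frac{1}{25266}\right) \frac{183}{8} = - \frac{61}{67376}$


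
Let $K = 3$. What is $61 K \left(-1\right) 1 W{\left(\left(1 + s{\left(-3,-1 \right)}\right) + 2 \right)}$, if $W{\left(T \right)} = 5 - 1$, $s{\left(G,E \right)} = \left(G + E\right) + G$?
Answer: $-732$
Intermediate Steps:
$s{\left(G,E \right)} = E + 2 G$ ($s{\left(G,E \right)} = \left(E + G\right) + G = E + 2 G$)
$W{\left(T \right)} = 4$ ($W{\left(T \right)} = 5 - 1 = 4$)
$61 K \left(-1\right) 1 W{\left(\left(1 + s{\left(-3,-1 \right)}\right) + 2 \right)} = 61 \cdot 3 \left(-1\right) 1 \cdot 4 = 61 \left(\left(-3\right) 1\right) 4 = 61 \left(-3\right) 4 = \left(-183\right) 4 = -732$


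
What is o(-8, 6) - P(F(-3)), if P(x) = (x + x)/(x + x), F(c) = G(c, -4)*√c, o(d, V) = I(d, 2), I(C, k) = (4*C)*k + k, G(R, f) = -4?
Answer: -63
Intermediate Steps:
I(C, k) = k + 4*C*k (I(C, k) = 4*C*k + k = k + 4*C*k)
o(d, V) = 2 + 8*d (o(d, V) = 2*(1 + 4*d) = 2 + 8*d)
F(c) = -4*√c
P(x) = 1 (P(x) = (2*x)/((2*x)) = (2*x)*(1/(2*x)) = 1)
o(-8, 6) - P(F(-3)) = (2 + 8*(-8)) - 1*1 = (2 - 64) - 1 = -62 - 1 = -63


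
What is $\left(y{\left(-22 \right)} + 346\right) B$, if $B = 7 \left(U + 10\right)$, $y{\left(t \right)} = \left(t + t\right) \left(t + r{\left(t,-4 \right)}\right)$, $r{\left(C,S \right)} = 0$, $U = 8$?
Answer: $165564$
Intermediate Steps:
$y{\left(t \right)} = 2 t^{2}$ ($y{\left(t \right)} = \left(t + t\right) \left(t + 0\right) = 2 t t = 2 t^{2}$)
$B = 126$ ($B = 7 \left(8 + 10\right) = 7 \cdot 18 = 126$)
$\left(y{\left(-22 \right)} + 346\right) B = \left(2 \left(-22\right)^{2} + 346\right) 126 = \left(2 \cdot 484 + 346\right) 126 = \left(968 + 346\right) 126 = 1314 \cdot 126 = 165564$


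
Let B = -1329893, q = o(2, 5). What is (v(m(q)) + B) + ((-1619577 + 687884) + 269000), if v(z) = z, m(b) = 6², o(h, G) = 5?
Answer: -1992550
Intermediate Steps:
q = 5
m(b) = 36
(v(m(q)) + B) + ((-1619577 + 687884) + 269000) = (36 - 1329893) + ((-1619577 + 687884) + 269000) = -1329857 + (-931693 + 269000) = -1329857 - 662693 = -1992550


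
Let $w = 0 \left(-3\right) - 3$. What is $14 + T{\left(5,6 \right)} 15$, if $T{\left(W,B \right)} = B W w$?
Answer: $-1336$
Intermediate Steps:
$w = -3$ ($w = 0 - 3 = -3$)
$T{\left(W,B \right)} = - 3 B W$ ($T{\left(W,B \right)} = B W \left(-3\right) = - 3 B W$)
$14 + T{\left(5,6 \right)} 15 = 14 + \left(-3\right) 6 \cdot 5 \cdot 15 = 14 - 1350 = -1336$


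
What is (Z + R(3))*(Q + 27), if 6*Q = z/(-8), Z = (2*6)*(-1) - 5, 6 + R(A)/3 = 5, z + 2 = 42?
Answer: -1570/3 ≈ -523.33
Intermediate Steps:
z = 40 (z = -2 + 42 = 40)
R(A) = -3 (R(A) = -18 + 3*5 = -18 + 15 = -3)
Z = -17 (Z = 12*(-1) - 5 = -12 - 5 = -17)
Q = -⅚ (Q = (40/(-8))/6 = (40*(-⅛))/6 = (⅙)*(-5) = -⅚ ≈ -0.83333)
(Z + R(3))*(Q + 27) = (-17 - 3)*(-⅚ + 27) = -20*157/6 = -1570/3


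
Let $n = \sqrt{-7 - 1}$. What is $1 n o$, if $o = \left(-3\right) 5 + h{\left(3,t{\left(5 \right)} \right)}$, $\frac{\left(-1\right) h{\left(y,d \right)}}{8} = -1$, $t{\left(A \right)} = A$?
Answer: $- 14 i \sqrt{2} \approx - 19.799 i$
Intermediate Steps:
$n = 2 i \sqrt{2}$ ($n = \sqrt{-8} = 2 i \sqrt{2} \approx 2.8284 i$)
$h{\left(y,d \right)} = 8$ ($h{\left(y,d \right)} = \left(-8\right) \left(-1\right) = 8$)
$o = -7$ ($o = \left(-3\right) 5 + 8 = -15 + 8 = -7$)
$1 n o = 1 \cdot 2 i \sqrt{2} \left(-7\right) = 2 i \sqrt{2} \left(-7\right) = - 14 i \sqrt{2}$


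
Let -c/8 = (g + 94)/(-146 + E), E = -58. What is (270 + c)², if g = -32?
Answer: 193043236/2601 ≈ 74219.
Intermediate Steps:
c = 124/51 (c = -8*(-32 + 94)/(-146 - 58) = -496/(-204) = -496*(-1)/204 = -8*(-31/102) = 124/51 ≈ 2.4314)
(270 + c)² = (270 + 124/51)² = (13894/51)² = 193043236/2601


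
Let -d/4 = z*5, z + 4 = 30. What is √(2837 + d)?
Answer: √2317 ≈ 48.135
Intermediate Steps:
z = 26 (z = -4 + 30 = 26)
d = -520 (d = -104*5 = -4*130 = -520)
√(2837 + d) = √(2837 - 520) = √2317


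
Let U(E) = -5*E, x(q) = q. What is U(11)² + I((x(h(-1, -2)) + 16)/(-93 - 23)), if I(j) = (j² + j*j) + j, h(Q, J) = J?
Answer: 2543948/841 ≈ 3024.9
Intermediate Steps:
I(j) = j + 2*j² (I(j) = (j² + j²) + j = 2*j² + j = j + 2*j²)
U(11)² + I((x(h(-1, -2)) + 16)/(-93 - 23)) = (-5*11)² + ((-2 + 16)/(-93 - 23))*(1 + 2*((-2 + 16)/(-93 - 23))) = (-55)² + (14/(-116))*(1 + 2*(14/(-116))) = 3025 + (14*(-1/116))*(1 + 2*(14*(-1/116))) = 3025 - 7*(1 + 2*(-7/58))/58 = 3025 - 7*(1 - 7/29)/58 = 3025 - 7/58*22/29 = 3025 - 77/841 = 2543948/841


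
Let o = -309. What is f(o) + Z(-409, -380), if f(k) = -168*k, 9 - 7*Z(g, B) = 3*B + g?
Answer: 364942/7 ≈ 52135.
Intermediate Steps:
Z(g, B) = 9/7 - 3*B/7 - g/7 (Z(g, B) = 9/7 - (3*B + g)/7 = 9/7 - (g + 3*B)/7 = 9/7 + (-3*B/7 - g/7) = 9/7 - 3*B/7 - g/7)
f(o) + Z(-409, -380) = -168*(-309) + (9/7 - 3/7*(-380) - 1/7*(-409)) = 51912 + (9/7 + 1140/7 + 409/7) = 51912 + 1558/7 = 364942/7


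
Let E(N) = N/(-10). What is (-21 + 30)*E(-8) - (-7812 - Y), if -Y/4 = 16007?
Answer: -281044/5 ≈ -56209.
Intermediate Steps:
Y = -64028 (Y = -4*16007 = -64028)
E(N) = -N/10 (E(N) = N*(-⅒) = -N/10)
(-21 + 30)*E(-8) - (-7812 - Y) = (-21 + 30)*(-⅒*(-8)) - (-7812 - 1*(-64028)) = 9*(⅘) - (-7812 + 64028) = 36/5 - 1*56216 = 36/5 - 56216 = -281044/5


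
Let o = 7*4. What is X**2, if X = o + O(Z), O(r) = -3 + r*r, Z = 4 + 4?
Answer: 7921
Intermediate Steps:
o = 28
Z = 8
O(r) = -3 + r**2
X = 89 (X = 28 + (-3 + 8**2) = 28 + (-3 + 64) = 28 + 61 = 89)
X**2 = 89**2 = 7921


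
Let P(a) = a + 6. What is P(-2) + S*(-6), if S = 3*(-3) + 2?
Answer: 46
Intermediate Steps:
S = -7 (S = -9 + 2 = -7)
P(a) = 6 + a
P(-2) + S*(-6) = (6 - 2) - 7*(-6) = 4 + 42 = 46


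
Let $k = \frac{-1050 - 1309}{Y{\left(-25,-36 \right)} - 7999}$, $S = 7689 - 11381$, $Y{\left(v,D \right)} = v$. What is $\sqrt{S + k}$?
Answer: $\frac{3 i \sqrt{6602470166}}{4012} \approx 60.759 i$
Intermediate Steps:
$S = -3692$
$k = \frac{2359}{8024}$ ($k = \frac{-1050 - 1309}{-25 - 7999} = - \frac{2359}{-25 - 7999} = - \frac{2359}{-8024} = \left(-2359\right) \left(- \frac{1}{8024}\right) = \frac{2359}{8024} \approx 0.29399$)
$\sqrt{S + k} = \sqrt{-3692 + \frac{2359}{8024}} = \sqrt{- \frac{29622249}{8024}} = \frac{3 i \sqrt{6602470166}}{4012}$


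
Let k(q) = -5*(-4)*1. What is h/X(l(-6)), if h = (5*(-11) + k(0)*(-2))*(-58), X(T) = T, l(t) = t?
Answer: -2755/3 ≈ -918.33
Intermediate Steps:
k(q) = 20 (k(q) = 20*1 = 20)
h = 5510 (h = (5*(-11) + 20*(-2))*(-58) = (-55 - 40)*(-58) = -95*(-58) = 5510)
h/X(l(-6)) = 5510/(-6) = 5510*(-⅙) = -2755/3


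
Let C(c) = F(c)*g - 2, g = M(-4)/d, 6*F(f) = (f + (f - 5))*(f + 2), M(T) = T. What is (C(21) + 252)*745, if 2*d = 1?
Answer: -1977230/3 ≈ -6.5908e+5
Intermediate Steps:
d = 1/2 (d = (1/2)*1 = 1/2 ≈ 0.50000)
F(f) = (-5 + 2*f)*(2 + f)/6 (F(f) = ((f + (f - 5))*(f + 2))/6 = ((f + (-5 + f))*(2 + f))/6 = ((-5 + 2*f)*(2 + f))/6 = (-5 + 2*f)*(2 + f)/6)
g = -8 (g = -4/1/2 = -4*2 = -8)
C(c) = 34/3 - 8*c**2/3 + 4*c/3 (C(c) = (-5/3 - c/6 + c**2/3)*(-8) - 2 = (40/3 - 8*c**2/3 + 4*c/3) - 2 = 34/3 - 8*c**2/3 + 4*c/3)
(C(21) + 252)*745 = ((34/3 - 8/3*21**2 + (4/3)*21) + 252)*745 = ((34/3 - 8/3*441 + 28) + 252)*745 = ((34/3 - 1176 + 28) + 252)*745 = (-3410/3 + 252)*745 = -2654/3*745 = -1977230/3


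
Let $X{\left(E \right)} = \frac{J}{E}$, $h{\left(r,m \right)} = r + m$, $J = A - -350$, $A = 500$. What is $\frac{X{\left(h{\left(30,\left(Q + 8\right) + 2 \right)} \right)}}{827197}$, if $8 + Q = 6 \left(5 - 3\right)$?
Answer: $\frac{425}{18198334} \approx 2.3354 \cdot 10^{-5}$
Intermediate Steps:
$Q = 4$ ($Q = -8 + 6 \left(5 - 3\right) = -8 + 6 \cdot 2 = -8 + 12 = 4$)
$J = 850$ ($J = 500 - -350 = 500 + 350 = 850$)
$h{\left(r,m \right)} = m + r$
$X{\left(E \right)} = \frac{850}{E}$
$\frac{X{\left(h{\left(30,\left(Q + 8\right) + 2 \right)} \right)}}{827197} = \frac{850 \frac{1}{\left(\left(4 + 8\right) + 2\right) + 30}}{827197} = \frac{850}{\left(12 + 2\right) + 30} \cdot \frac{1}{827197} = \frac{850}{14 + 30} \cdot \frac{1}{827197} = \frac{850}{44} \cdot \frac{1}{827197} = 850 \cdot \frac{1}{44} \cdot \frac{1}{827197} = \frac{425}{22} \cdot \frac{1}{827197} = \frac{425}{18198334}$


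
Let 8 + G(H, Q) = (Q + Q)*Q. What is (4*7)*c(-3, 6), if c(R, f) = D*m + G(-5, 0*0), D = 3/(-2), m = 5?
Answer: -434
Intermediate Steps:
G(H, Q) = -8 + 2*Q² (G(H, Q) = -8 + (Q + Q)*Q = -8 + (2*Q)*Q = -8 + 2*Q²)
D = -3/2 (D = 3*(-½) = -3/2 ≈ -1.5000)
c(R, f) = -31/2 (c(R, f) = -3/2*5 + (-8 + 2*(0*0)²) = -15/2 + (-8 + 2*0²) = -15/2 + (-8 + 2*0) = -15/2 + (-8 + 0) = -15/2 - 8 = -31/2)
(4*7)*c(-3, 6) = (4*7)*(-31/2) = 28*(-31/2) = -434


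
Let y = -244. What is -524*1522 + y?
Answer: -797772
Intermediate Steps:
-524*1522 + y = -524*1522 - 244 = -797528 - 244 = -797772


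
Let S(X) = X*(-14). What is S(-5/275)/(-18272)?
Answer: -7/502480 ≈ -1.3931e-5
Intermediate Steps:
S(X) = -14*X
S(-5/275)/(-18272) = -(-70)/275/(-18272) = -(-70)/275*(-1/18272) = -14*(-1/55)*(-1/18272) = (14/55)*(-1/18272) = -7/502480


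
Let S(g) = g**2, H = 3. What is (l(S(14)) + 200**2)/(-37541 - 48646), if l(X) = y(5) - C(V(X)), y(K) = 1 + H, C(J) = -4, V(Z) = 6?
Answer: -13336/28729 ≈ -0.46420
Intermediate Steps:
y(K) = 4 (y(K) = 1 + 3 = 4)
l(X) = 8 (l(X) = 4 - 1*(-4) = 4 + 4 = 8)
(l(S(14)) + 200**2)/(-37541 - 48646) = (8 + 200**2)/(-37541 - 48646) = (8 + 40000)/(-86187) = 40008*(-1/86187) = -13336/28729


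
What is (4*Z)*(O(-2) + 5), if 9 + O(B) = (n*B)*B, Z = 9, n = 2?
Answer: 144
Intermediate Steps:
O(B) = -9 + 2*B² (O(B) = -9 + (2*B)*B = -9 + 2*B²)
(4*Z)*(O(-2) + 5) = (4*9)*((-9 + 2*(-2)²) + 5) = 36*((-9 + 2*4) + 5) = 36*((-9 + 8) + 5) = 36*(-1 + 5) = 36*4 = 144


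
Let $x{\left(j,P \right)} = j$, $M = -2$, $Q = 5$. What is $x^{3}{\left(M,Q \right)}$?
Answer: $-8$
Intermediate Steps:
$x^{3}{\left(M,Q \right)} = \left(-2\right)^{3} = -8$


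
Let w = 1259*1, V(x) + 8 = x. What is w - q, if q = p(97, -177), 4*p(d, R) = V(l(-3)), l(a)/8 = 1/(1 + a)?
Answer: 1262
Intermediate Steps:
l(a) = 8/(1 + a)
V(x) = -8 + x
w = 1259
p(d, R) = -3 (p(d, R) = (-8 + 8/(1 - 3))/4 = (-8 + 8/(-2))/4 = (-8 + 8*(-½))/4 = (-8 - 4)/4 = (¼)*(-12) = -3)
q = -3
w - q = 1259 - 1*(-3) = 1259 + 3 = 1262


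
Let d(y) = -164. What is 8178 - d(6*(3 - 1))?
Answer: 8342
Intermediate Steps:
8178 - d(6*(3 - 1)) = 8178 - 1*(-164) = 8178 + 164 = 8342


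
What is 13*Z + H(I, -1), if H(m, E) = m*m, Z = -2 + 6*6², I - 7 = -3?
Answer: 2798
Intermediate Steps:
I = 4 (I = 7 - 3 = 4)
Z = 214 (Z = -2 + 6*36 = -2 + 216 = 214)
H(m, E) = m²
13*Z + H(I, -1) = 13*214 + 4² = 2782 + 16 = 2798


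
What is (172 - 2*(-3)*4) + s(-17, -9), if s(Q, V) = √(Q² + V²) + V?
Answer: 187 + √370 ≈ 206.24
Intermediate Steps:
s(Q, V) = V + √(Q² + V²)
(172 - 2*(-3)*4) + s(-17, -9) = (172 - 2*(-3)*4) + (-9 + √((-17)² + (-9)²)) = (172 + 6*4) + (-9 + √(289 + 81)) = (172 + 24) + (-9 + √370) = 196 + (-9 + √370) = 187 + √370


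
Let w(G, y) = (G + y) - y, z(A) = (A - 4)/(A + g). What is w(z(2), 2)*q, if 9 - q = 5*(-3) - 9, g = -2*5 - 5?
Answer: 66/13 ≈ 5.0769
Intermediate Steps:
g = -15 (g = -10 - 5 = -15)
z(A) = (-4 + A)/(-15 + A) (z(A) = (A - 4)/(A - 15) = (-4 + A)/(-15 + A))
w(G, y) = G
q = 33 (q = 9 - (5*(-3) - 9) = 9 - (-15 - 9) = 9 - 1*(-24) = 9 + 24 = 33)
w(z(2), 2)*q = ((-4 + 2)/(-15 + 2))*33 = (-2/(-13))*33 = -1/13*(-2)*33 = (2/13)*33 = 66/13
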